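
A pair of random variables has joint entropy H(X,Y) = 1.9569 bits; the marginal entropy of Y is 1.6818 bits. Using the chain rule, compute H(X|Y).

Chain rule: H(X,Y) = H(X|Y) + H(Y)
H(X|Y) = H(X,Y) - H(Y) = 1.9569 - 1.6818 = 0.2751 bits


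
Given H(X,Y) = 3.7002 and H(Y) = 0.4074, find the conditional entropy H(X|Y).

Chain rule: H(X,Y) = H(X|Y) + H(Y)
H(X|Y) = H(X,Y) - H(Y) = 3.7002 - 0.4074 = 3.2928 bits


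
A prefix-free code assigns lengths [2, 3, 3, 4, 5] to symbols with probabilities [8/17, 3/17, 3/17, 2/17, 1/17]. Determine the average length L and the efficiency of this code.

Average length L = Σ p_i × l_i = 2.7647 bits
Entropy H = 1.9987 bits
Efficiency η = H/L × 100% = 72.29%


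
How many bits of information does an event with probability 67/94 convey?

Information content I(x) = -log₂(p(x))
I = -log₂(67/94) = -log₂(0.7128)
I = 0.4885 bits


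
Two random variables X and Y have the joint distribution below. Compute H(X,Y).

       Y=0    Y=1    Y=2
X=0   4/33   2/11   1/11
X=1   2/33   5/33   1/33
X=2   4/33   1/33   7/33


H(X,Y) = -Σ p(x,y) log₂ p(x,y)
  p(0,0)=4/33: -0.1212 × log₂(0.1212) = 0.3690
  p(0,1)=2/11: -0.1818 × log₂(0.1818) = 0.4472
  p(0,2)=1/11: -0.0909 × log₂(0.0909) = 0.3145
  p(1,0)=2/33: -0.0606 × log₂(0.0606) = 0.2451
  p(1,1)=5/33: -0.1515 × log₂(0.1515) = 0.4125
  p(1,2)=1/33: -0.0303 × log₂(0.0303) = 0.1529
  p(2,0)=4/33: -0.1212 × log₂(0.1212) = 0.3690
  p(2,1)=1/33: -0.0303 × log₂(0.0303) = 0.1529
  p(2,2)=7/33: -0.2121 × log₂(0.2121) = 0.4745
H(X,Y) = 2.9376 bits


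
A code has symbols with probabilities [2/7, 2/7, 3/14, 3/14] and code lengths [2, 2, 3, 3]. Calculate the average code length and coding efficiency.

Average length L = Σ p_i × l_i = 2.4286 bits
Entropy H = 1.9852 bits
Efficiency η = H/L × 100% = 81.74%


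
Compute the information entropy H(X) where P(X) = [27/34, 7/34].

H(X) = -Σ p(x) log₂ p(x)
  -27/34 × log₂(27/34) = 0.2641
  -7/34 × log₂(7/34) = 0.4694
H(X) = 0.7335 bits


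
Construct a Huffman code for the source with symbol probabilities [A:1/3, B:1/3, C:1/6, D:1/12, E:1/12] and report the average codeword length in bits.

Huffman tree construction:
Combine smallest probabilities repeatedly
Resulting codes:
  A: 10 (length 2)
  B: 11 (length 2)
  C: 00 (length 2)
  D: 010 (length 3)
  E: 011 (length 3)
Average length = Σ p(s) × length(s) = 2.1667 bits


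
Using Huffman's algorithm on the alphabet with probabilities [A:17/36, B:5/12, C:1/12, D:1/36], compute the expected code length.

Huffman tree construction:
Combine smallest probabilities repeatedly
Resulting codes:
  A: 0 (length 1)
  B: 11 (length 2)
  C: 101 (length 3)
  D: 100 (length 3)
Average length = Σ p(s) × length(s) = 1.6389 bits


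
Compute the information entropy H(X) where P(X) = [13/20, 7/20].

H(X) = -Σ p(x) log₂ p(x)
  -13/20 × log₂(13/20) = 0.4040
  -7/20 × log₂(7/20) = 0.5301
H(X) = 0.9341 bits


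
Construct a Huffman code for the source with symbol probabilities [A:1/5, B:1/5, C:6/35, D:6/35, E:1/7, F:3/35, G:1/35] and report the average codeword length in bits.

Huffman tree construction:
Combine smallest probabilities repeatedly
Resulting codes:
  A: 00 (length 2)
  B: 01 (length 2)
  C: 110 (length 3)
  D: 111 (length 3)
  E: 101 (length 3)
  F: 1001 (length 4)
  G: 1000 (length 4)
Average length = Σ p(s) × length(s) = 2.7143 bits


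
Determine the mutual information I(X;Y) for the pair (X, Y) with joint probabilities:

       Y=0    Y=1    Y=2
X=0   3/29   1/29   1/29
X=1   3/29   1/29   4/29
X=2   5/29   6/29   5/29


H(X) = 1.4232, H(Y) = 1.5727, H(X,Y) = 2.9187
I(X;Y) = H(X) + H(Y) - H(X,Y) = 0.0772 bits


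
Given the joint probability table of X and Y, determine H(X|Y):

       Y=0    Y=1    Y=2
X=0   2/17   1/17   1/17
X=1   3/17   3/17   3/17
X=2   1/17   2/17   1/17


H(X|Y) = Σ_y p(y) H(X|Y=y)
  p(Y=0) = 6/17, H(X|Y=0) = 1.4591
  p(Y=1) = 6/17, H(X|Y=1) = 1.4591
  p(Y=2) = 5/17, H(X|Y=2) = 1.3710
H(X|Y) = 0.3529×1.4591 + 0.3529×1.4591 + 0.2941×1.3710 = 1.4332 bits


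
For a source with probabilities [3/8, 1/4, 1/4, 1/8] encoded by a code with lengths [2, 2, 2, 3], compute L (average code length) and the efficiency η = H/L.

Average length L = Σ p_i × l_i = 2.1250 bits
Entropy H = 1.9056 bits
Efficiency η = H/L × 100% = 89.68%


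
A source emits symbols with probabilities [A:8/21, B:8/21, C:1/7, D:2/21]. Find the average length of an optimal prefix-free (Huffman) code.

Huffman tree construction:
Combine smallest probabilities repeatedly
Resulting codes:
  A: 11 (length 2)
  B: 0 (length 1)
  C: 101 (length 3)
  D: 100 (length 3)
Average length = Σ p(s) × length(s) = 1.8571 bits


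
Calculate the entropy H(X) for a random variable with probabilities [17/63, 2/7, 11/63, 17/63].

H(X) = -Σ p(x) log₂ p(x)
  -17/63 × log₂(17/63) = 0.5100
  -2/7 × log₂(2/7) = 0.5164
  -11/63 × log₂(11/63) = 0.4396
  -17/63 × log₂(17/63) = 0.5100
H(X) = 1.9759 bits


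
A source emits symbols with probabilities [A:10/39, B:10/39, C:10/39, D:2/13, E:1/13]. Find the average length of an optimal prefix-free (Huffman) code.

Huffman tree construction:
Combine smallest probabilities repeatedly
Resulting codes:
  A: 01 (length 2)
  B: 10 (length 2)
  C: 11 (length 2)
  D: 001 (length 3)
  E: 000 (length 3)
Average length = Σ p(s) × length(s) = 2.2308 bits


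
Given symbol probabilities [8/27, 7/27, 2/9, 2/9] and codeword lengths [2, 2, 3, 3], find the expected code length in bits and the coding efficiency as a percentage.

Average length L = Σ p_i × l_i = 2.4444 bits
Entropy H = 1.9893 bits
Efficiency η = H/L × 100% = 81.38%


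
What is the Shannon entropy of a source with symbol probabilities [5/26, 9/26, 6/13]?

H(X) = -Σ p(x) log₂ p(x)
  -5/26 × log₂(5/26) = 0.4574
  -9/26 × log₂(9/26) = 0.5298
  -6/13 × log₂(6/13) = 0.5148
H(X) = 1.5020 bits


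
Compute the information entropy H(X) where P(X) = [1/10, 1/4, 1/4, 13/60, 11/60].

H(X) = -Σ p(x) log₂ p(x)
  -1/10 × log₂(1/10) = 0.3322
  -1/4 × log₂(1/4) = 0.5000
  -1/4 × log₂(1/4) = 0.5000
  -13/60 × log₂(13/60) = 0.4781
  -11/60 × log₂(11/60) = 0.4487
H(X) = 2.2590 bits


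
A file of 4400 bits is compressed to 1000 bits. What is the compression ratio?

Compression ratio = Original / Compressed
= 4400 / 1000 = 4.40:1


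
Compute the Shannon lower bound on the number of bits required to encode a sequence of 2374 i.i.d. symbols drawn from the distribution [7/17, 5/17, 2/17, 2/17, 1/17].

Entropy H = 2.0133 bits/symbol
Minimum bits = H × n = 2.0133 × 2374
= 4779.52 bits


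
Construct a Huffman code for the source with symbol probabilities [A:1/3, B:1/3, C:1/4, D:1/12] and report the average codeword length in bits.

Huffman tree construction:
Combine smallest probabilities repeatedly
Resulting codes:
  A: 10 (length 2)
  B: 11 (length 2)
  C: 01 (length 2)
  D: 00 (length 2)
Average length = Σ p(s) × length(s) = 2.0000 bits


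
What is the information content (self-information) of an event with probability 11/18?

Information content I(x) = -log₂(p(x))
I = -log₂(11/18) = -log₂(0.6111)
I = 0.7105 bits


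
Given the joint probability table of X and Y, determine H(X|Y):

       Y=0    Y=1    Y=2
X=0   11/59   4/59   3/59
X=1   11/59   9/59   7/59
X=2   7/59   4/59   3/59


H(X|Y) = Σ_y p(y) H(X|Y=y)
  p(Y=0) = 29/59, H(X|Y=0) = 1.5559
  p(Y=1) = 17/59, H(X|Y=1) = 1.4681
  p(Y=2) = 13/59, H(X|Y=2) = 1.4573
H(X|Y) = 0.4915×1.5559 + 0.2881×1.4681 + 0.2203×1.4573 = 1.5089 bits


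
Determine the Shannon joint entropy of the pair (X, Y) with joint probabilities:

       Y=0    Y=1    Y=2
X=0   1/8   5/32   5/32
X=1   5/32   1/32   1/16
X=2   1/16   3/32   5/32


H(X,Y) = -Σ p(x,y) log₂ p(x,y)
  p(0,0)=1/8: -0.1250 × log₂(0.1250) = 0.3750
  p(0,1)=5/32: -0.1562 × log₂(0.1562) = 0.4184
  p(0,2)=5/32: -0.1562 × log₂(0.1562) = 0.4184
  p(1,0)=5/32: -0.1562 × log₂(0.1562) = 0.4184
  p(1,1)=1/32: -0.0312 × log₂(0.0312) = 0.1562
  p(1,2)=1/16: -0.0625 × log₂(0.0625) = 0.2500
  p(2,0)=1/16: -0.0625 × log₂(0.0625) = 0.2500
  p(2,1)=3/32: -0.0938 × log₂(0.0938) = 0.3202
  p(2,2)=5/32: -0.1562 × log₂(0.1562) = 0.4184
H(X,Y) = 3.0252 bits


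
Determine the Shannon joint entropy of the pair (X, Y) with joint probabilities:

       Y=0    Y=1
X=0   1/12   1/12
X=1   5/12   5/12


H(X,Y) = -Σ p(x,y) log₂ p(x,y)
  p(0,0)=1/12: -0.0833 × log₂(0.0833) = 0.2987
  p(0,1)=1/12: -0.0833 × log₂(0.0833) = 0.2987
  p(1,0)=5/12: -0.4167 × log₂(0.4167) = 0.5263
  p(1,1)=5/12: -0.4167 × log₂(0.4167) = 0.5263
H(X,Y) = 1.6500 bits


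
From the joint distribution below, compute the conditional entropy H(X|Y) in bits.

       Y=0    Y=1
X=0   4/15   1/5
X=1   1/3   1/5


H(X|Y) = Σ_y p(y) H(X|Y=y)
  p(Y=0) = 3/5, H(X|Y=0) = 0.9911
  p(Y=1) = 2/5, H(X|Y=1) = 1.0000
H(X|Y) = 0.6000×0.9911 + 0.4000×1.0000 = 0.9946 bits


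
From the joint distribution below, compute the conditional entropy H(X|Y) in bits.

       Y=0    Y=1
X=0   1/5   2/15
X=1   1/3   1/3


H(X|Y) = Σ_y p(y) H(X|Y=y)
  p(Y=0) = 8/15, H(X|Y=0) = 0.9544
  p(Y=1) = 7/15, H(X|Y=1) = 0.8631
H(X|Y) = 0.5333×0.9544 + 0.4667×0.8631 = 0.9118 bits


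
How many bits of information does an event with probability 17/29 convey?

Information content I(x) = -log₂(p(x))
I = -log₂(17/29) = -log₂(0.5862)
I = 0.7705 bits


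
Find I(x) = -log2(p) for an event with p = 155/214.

Information content I(x) = -log₂(p(x))
I = -log₂(155/214) = -log₂(0.7243)
I = 0.4653 bits


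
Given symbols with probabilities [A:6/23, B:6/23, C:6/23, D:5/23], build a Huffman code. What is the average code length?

Huffman tree construction:
Combine smallest probabilities repeatedly
Resulting codes:
  A: 01 (length 2)
  B: 10 (length 2)
  C: 11 (length 2)
  D: 00 (length 2)
Average length = Σ p(s) × length(s) = 2.0000 bits


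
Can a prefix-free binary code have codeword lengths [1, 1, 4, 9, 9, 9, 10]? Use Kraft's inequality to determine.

Kraft inequality: Σ 2^(-l_i) ≤ 1 for prefix-free code
Calculating: 2^(-1) + 2^(-1) + 2^(-4) + 2^(-9) + 2^(-9) + 2^(-9) + 2^(-10)
= 0.5 + 0.5 + 0.0625 + 0.001953125 + 0.001953125 + 0.001953125 + 0.0009765625
= 1.0693
Since 1.0693 > 1, prefix-free code does not exist


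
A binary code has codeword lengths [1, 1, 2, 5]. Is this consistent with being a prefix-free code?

Kraft inequality: Σ 2^(-l_i) ≤ 1 for prefix-free code
Calculating: 2^(-1) + 2^(-1) + 2^(-2) + 2^(-5)
= 0.5 + 0.5 + 0.25 + 0.03125
= 1.2812
Since 1.2812 > 1, prefix-free code does not exist


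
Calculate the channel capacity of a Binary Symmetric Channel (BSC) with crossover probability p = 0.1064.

For BSC with error probability p:
C = 1 - H(p) where H(p) is binary entropy
H(0.1064) = -0.1064 × log₂(0.1064) - 0.8936 × log₂(0.8936)
H(p) = 0.4890
C = 1 - 0.4890 = 0.5110 bits/use


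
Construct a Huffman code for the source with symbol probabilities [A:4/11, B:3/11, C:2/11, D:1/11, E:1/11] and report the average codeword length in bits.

Huffman tree construction:
Combine smallest probabilities repeatedly
Resulting codes:
  A: 11 (length 2)
  B: 10 (length 2)
  C: 00 (length 2)
  D: 010 (length 3)
  E: 011 (length 3)
Average length = Σ p(s) × length(s) = 2.1818 bits


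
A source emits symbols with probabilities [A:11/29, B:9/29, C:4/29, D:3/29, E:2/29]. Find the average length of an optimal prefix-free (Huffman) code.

Huffman tree construction:
Combine smallest probabilities repeatedly
Resulting codes:
  A: 0 (length 1)
  B: 10 (length 2)
  C: 110 (length 3)
  D: 1111 (length 4)
  E: 1110 (length 4)
Average length = Σ p(s) × length(s) = 2.1034 bits


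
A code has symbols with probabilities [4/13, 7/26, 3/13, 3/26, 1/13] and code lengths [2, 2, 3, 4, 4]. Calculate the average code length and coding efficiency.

Average length L = Σ p_i × l_i = 2.6154 bits
Entropy H = 2.1652 bits
Efficiency η = H/L × 100% = 82.79%


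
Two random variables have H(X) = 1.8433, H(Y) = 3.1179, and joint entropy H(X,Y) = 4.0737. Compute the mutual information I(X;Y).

I(X;Y) = H(X) + H(Y) - H(X,Y)
I(X;Y) = 1.8433 + 3.1179 - 4.0737 = 0.8875 bits


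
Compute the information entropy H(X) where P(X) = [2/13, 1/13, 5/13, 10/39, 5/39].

H(X) = -Σ p(x) log₂ p(x)
  -2/13 × log₂(2/13) = 0.4155
  -1/13 × log₂(1/13) = 0.2846
  -5/13 × log₂(5/13) = 0.5302
  -10/39 × log₂(10/39) = 0.5035
  -5/39 × log₂(5/39) = 0.3799
H(X) = 2.1137 bits


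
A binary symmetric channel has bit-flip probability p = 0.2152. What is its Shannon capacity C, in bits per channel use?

For BSC with error probability p:
C = 1 - H(p) where H(p) is binary entropy
H(0.2152) = -0.2152 × log₂(0.2152) - 0.7848 × log₂(0.7848)
H(p) = 0.7513
C = 1 - 0.7513 = 0.2487 bits/use


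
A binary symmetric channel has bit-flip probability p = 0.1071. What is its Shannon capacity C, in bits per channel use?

For BSC with error probability p:
C = 1 - H(p) where H(p) is binary entropy
H(0.1071) = -0.1071 × log₂(0.1071) - 0.8929 × log₂(0.8929)
H(p) = 0.4911
C = 1 - 0.4911 = 0.5089 bits/use


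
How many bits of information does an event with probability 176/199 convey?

Information content I(x) = -log₂(p(x))
I = -log₂(176/199) = -log₂(0.8844)
I = 0.1772 bits


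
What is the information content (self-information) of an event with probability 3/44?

Information content I(x) = -log₂(p(x))
I = -log₂(3/44) = -log₂(0.0682)
I = 3.8745 bits


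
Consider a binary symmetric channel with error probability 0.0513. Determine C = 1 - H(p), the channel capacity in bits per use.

For BSC with error probability p:
C = 1 - H(p) where H(p) is binary entropy
H(0.0513) = -0.0513 × log₂(0.0513) - 0.9487 × log₂(0.9487)
H(p) = 0.2919
C = 1 - 0.2919 = 0.7081 bits/use


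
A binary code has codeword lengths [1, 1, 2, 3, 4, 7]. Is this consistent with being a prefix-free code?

Kraft inequality: Σ 2^(-l_i) ≤ 1 for prefix-free code
Calculating: 2^(-1) + 2^(-1) + 2^(-2) + 2^(-3) + 2^(-4) + 2^(-7)
= 0.5 + 0.5 + 0.25 + 0.125 + 0.0625 + 0.0078125
= 1.4453
Since 1.4453 > 1, prefix-free code does not exist


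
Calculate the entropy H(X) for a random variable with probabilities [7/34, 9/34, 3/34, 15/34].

H(X) = -Σ p(x) log₂ p(x)
  -7/34 × log₂(7/34) = 0.4694
  -9/34 × log₂(9/34) = 0.5076
  -3/34 × log₂(3/34) = 0.3090
  -15/34 × log₂(15/34) = 0.5208
H(X) = 1.8069 bits


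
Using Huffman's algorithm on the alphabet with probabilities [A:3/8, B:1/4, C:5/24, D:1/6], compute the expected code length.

Huffman tree construction:
Combine smallest probabilities repeatedly
Resulting codes:
  A: 11 (length 2)
  B: 10 (length 2)
  C: 01 (length 2)
  D: 00 (length 2)
Average length = Σ p(s) × length(s) = 2.0000 bits


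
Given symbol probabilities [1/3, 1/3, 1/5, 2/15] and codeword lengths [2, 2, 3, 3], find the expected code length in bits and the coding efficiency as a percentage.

Average length L = Σ p_i × l_i = 2.3333 bits
Entropy H = 1.9086 bits
Efficiency η = H/L × 100% = 81.80%


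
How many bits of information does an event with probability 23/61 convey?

Information content I(x) = -log₂(p(x))
I = -log₂(23/61) = -log₂(0.3770)
I = 1.4072 bits


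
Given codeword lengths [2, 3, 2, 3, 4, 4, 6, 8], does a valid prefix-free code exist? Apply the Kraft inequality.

Kraft inequality: Σ 2^(-l_i) ≤ 1 for prefix-free code
Calculating: 2^(-2) + 2^(-3) + 2^(-2) + 2^(-3) + 2^(-4) + 2^(-4) + 2^(-6) + 2^(-8)
= 0.25 + 0.125 + 0.25 + 0.125 + 0.0625 + 0.0625 + 0.015625 + 0.00390625
= 0.8945
Since 0.8945 ≤ 1, prefix-free code exists


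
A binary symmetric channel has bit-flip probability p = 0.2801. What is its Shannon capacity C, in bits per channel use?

For BSC with error probability p:
C = 1 - H(p) where H(p) is binary entropy
H(0.2801) = -0.2801 × log₂(0.2801) - 0.7199 × log₂(0.7199)
H(p) = 0.8556
C = 1 - 0.8556 = 0.1444 bits/use


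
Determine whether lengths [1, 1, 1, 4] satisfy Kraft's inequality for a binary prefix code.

Kraft inequality: Σ 2^(-l_i) ≤ 1 for prefix-free code
Calculating: 2^(-1) + 2^(-1) + 2^(-1) + 2^(-4)
= 0.5 + 0.5 + 0.5 + 0.0625
= 1.5625
Since 1.5625 > 1, prefix-free code does not exist


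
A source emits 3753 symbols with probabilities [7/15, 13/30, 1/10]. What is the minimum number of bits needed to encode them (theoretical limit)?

Entropy H = 1.3681 bits/symbol
Minimum bits = H × n = 1.3681 × 3753
= 5134.50 bits


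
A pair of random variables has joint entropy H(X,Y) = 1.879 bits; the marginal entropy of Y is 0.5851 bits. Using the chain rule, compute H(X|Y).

Chain rule: H(X,Y) = H(X|Y) + H(Y)
H(X|Y) = H(X,Y) - H(Y) = 1.879 - 0.5851 = 1.2939 bits


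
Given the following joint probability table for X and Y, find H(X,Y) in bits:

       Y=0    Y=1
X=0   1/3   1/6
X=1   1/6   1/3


H(X,Y) = -Σ p(x,y) log₂ p(x,y)
  p(0,0)=1/3: -0.3333 × log₂(0.3333) = 0.5283
  p(0,1)=1/6: -0.1667 × log₂(0.1667) = 0.4308
  p(1,0)=1/6: -0.1667 × log₂(0.1667) = 0.4308
  p(1,1)=1/3: -0.3333 × log₂(0.3333) = 0.5283
H(X,Y) = 1.9183 bits


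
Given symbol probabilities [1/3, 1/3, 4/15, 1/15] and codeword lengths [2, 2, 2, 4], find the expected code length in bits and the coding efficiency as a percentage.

Average length L = Σ p_i × l_i = 2.1333 bits
Entropy H = 1.8256 bits
Efficiency η = H/L × 100% = 85.58%


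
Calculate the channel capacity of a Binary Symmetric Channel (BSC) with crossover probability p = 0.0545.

For BSC with error probability p:
C = 1 - H(p) where H(p) is binary entropy
H(0.0545) = -0.0545 × log₂(0.0545) - 0.9455 × log₂(0.9455)
H(p) = 0.3052
C = 1 - 0.3052 = 0.6948 bits/use


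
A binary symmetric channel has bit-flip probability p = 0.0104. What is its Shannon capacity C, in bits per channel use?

For BSC with error probability p:
C = 1 - H(p) where H(p) is binary entropy
H(0.0104) = -0.0104 × log₂(0.0104) - 0.9896 × log₂(0.9896)
H(p) = 0.0834
C = 1 - 0.0834 = 0.9166 bits/use


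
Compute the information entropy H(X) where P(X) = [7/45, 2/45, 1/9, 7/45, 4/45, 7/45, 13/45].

H(X) = -Σ p(x) log₂ p(x)
  -7/45 × log₂(7/45) = 0.4176
  -2/45 × log₂(2/45) = 0.1996
  -1/9 × log₂(1/9) = 0.3522
  -7/45 × log₂(7/45) = 0.4176
  -4/45 × log₂(4/45) = 0.3104
  -7/45 × log₂(7/45) = 0.4176
  -13/45 × log₂(13/45) = 0.5175
H(X) = 2.6325 bits


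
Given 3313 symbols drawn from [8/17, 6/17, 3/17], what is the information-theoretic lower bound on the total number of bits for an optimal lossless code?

Entropy H = 1.4837 bits/symbol
Minimum bits = H × n = 1.4837 × 3313
= 4915.36 bits


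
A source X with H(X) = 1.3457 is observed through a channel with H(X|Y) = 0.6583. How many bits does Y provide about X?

I(X;Y) = H(X) - H(X|Y)
I(X;Y) = 1.3457 - 0.6583 = 0.6874 bits


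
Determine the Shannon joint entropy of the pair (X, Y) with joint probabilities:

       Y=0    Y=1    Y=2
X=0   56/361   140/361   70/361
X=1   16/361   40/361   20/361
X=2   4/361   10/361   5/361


H(X,Y) = -Σ p(x,y) log₂ p(x,y)
  p(0,0)=56/361: -0.1551 × log₂(0.1551) = 0.4171
  p(0,1)=140/361: -0.3878 × log₂(0.3878) = 0.5300
  p(0,2)=70/361: -0.1939 × log₂(0.1939) = 0.4589
  p(1,0)=16/361: -0.0443 × log₂(0.0443) = 0.1993
  p(1,1)=40/361: -0.1108 × log₂(0.1108) = 0.3517
  p(1,2)=20/361: -0.0554 × log₂(0.0554) = 0.2312
  p(2,0)=4/361: -0.0111 × log₂(0.0111) = 0.0720
  p(2,1)=10/361: -0.0277 × log₂(0.0277) = 0.1433
  p(2,2)=5/361: -0.0139 × log₂(0.0139) = 0.0855
H(X,Y) = 2.4889 bits


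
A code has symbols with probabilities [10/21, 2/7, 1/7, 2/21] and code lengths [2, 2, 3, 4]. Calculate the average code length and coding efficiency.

Average length L = Σ p_i × l_i = 2.3333 bits
Entropy H = 1.7502 bits
Efficiency η = H/L × 100% = 75.01%


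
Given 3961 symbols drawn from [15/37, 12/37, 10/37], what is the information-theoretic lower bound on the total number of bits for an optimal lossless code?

Entropy H = 1.5651 bits/symbol
Minimum bits = H × n = 1.5651 × 3961
= 6199.24 bits


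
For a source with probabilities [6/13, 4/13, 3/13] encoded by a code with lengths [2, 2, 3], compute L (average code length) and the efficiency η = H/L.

Average length L = Σ p_i × l_i = 2.2308 bits
Entropy H = 1.5262 bits
Efficiency η = H/L × 100% = 68.42%


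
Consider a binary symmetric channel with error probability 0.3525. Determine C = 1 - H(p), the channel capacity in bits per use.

For BSC with error probability p:
C = 1 - H(p) where H(p) is binary entropy
H(0.3525) = -0.3525 × log₂(0.3525) - 0.6475 × log₂(0.6475)
H(p) = 0.9363
C = 1 - 0.9363 = 0.0637 bits/use


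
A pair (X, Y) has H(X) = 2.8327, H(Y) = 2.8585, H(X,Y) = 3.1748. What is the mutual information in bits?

I(X;Y) = H(X) + H(Y) - H(X,Y)
I(X;Y) = 2.8327 + 2.8585 - 3.1748 = 2.5164 bits


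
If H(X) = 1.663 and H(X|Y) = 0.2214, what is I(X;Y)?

I(X;Y) = H(X) - H(X|Y)
I(X;Y) = 1.663 - 0.2214 = 1.4416 bits


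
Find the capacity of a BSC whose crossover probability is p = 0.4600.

For BSC with error probability p:
C = 1 - H(p) where H(p) is binary entropy
H(0.4600) = -0.4600 × log₂(0.4600) - 0.5400 × log₂(0.5400)
H(p) = 0.9954
C = 1 - 0.9954 = 0.0046 bits/use


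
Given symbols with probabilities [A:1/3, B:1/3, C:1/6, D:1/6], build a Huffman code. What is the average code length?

Huffman tree construction:
Combine smallest probabilities repeatedly
Resulting codes:
  A: 10 (length 2)
  B: 11 (length 2)
  C: 00 (length 2)
  D: 01 (length 2)
Average length = Σ p(s) × length(s) = 2.0000 bits


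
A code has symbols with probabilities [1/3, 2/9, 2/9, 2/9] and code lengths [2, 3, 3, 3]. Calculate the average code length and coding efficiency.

Average length L = Σ p_i × l_i = 2.6667 bits
Entropy H = 1.9749 bits
Efficiency η = H/L × 100% = 74.06%


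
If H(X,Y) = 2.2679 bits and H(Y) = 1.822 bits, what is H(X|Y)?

Chain rule: H(X,Y) = H(X|Y) + H(Y)
H(X|Y) = H(X,Y) - H(Y) = 2.2679 - 1.822 = 0.4459 bits


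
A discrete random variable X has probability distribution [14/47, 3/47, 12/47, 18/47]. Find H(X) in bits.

H(X) = -Σ p(x) log₂ p(x)
  -14/47 × log₂(14/47) = 0.5205
  -3/47 × log₂(3/47) = 0.2534
  -12/47 × log₂(12/47) = 0.5029
  -18/47 × log₂(18/47) = 0.5303
H(X) = 1.8070 bits


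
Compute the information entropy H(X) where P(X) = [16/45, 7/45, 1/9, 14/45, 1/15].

H(X) = -Σ p(x) log₂ p(x)
  -16/45 × log₂(16/45) = 0.5304
  -7/45 × log₂(7/45) = 0.4176
  -1/9 × log₂(1/9) = 0.3522
  -14/45 × log₂(14/45) = 0.5241
  -1/15 × log₂(1/15) = 0.2605
H(X) = 2.0848 bits


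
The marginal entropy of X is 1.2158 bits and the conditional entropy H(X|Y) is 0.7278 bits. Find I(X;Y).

I(X;Y) = H(X) - H(X|Y)
I(X;Y) = 1.2158 - 0.7278 = 0.488 bits


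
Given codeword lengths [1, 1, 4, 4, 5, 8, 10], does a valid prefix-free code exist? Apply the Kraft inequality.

Kraft inequality: Σ 2^(-l_i) ≤ 1 for prefix-free code
Calculating: 2^(-1) + 2^(-1) + 2^(-4) + 2^(-4) + 2^(-5) + 2^(-8) + 2^(-10)
= 0.5 + 0.5 + 0.0625 + 0.0625 + 0.03125 + 0.00390625 + 0.0009765625
= 1.1611
Since 1.1611 > 1, prefix-free code does not exist


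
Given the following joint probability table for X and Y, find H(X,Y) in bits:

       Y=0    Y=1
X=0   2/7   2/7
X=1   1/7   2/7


H(X,Y) = -Σ p(x,y) log₂ p(x,y)
  p(0,0)=2/7: -0.2857 × log₂(0.2857) = 0.5164
  p(0,1)=2/7: -0.2857 × log₂(0.2857) = 0.5164
  p(1,0)=1/7: -0.1429 × log₂(0.1429) = 0.4011
  p(1,1)=2/7: -0.2857 × log₂(0.2857) = 0.5164
H(X,Y) = 1.9502 bits


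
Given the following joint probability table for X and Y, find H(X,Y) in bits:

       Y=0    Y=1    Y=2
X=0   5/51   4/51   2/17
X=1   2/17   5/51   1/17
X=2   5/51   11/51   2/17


H(X,Y) = -Σ p(x,y) log₂ p(x,y)
  p(0,0)=5/51: -0.0980 × log₂(0.0980) = 0.3285
  p(0,1)=4/51: -0.0784 × log₂(0.0784) = 0.2880
  p(0,2)=2/17: -0.1176 × log₂(0.1176) = 0.3632
  p(1,0)=2/17: -0.1176 × log₂(0.1176) = 0.3632
  p(1,1)=5/51: -0.0980 × log₂(0.0980) = 0.3285
  p(1,2)=1/17: -0.0588 × log₂(0.0588) = 0.2404
  p(2,0)=5/51: -0.0980 × log₂(0.0980) = 0.3285
  p(2,1)=11/51: -0.2157 × log₂(0.2157) = 0.4773
  p(2,2)=2/17: -0.1176 × log₂(0.1176) = 0.3632
H(X,Y) = 3.0809 bits


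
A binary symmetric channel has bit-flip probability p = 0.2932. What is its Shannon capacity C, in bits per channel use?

For BSC with error probability p:
C = 1 - H(p) where H(p) is binary entropy
H(0.2932) = -0.2932 × log₂(0.2932) - 0.7068 × log₂(0.7068)
H(p) = 0.8728
C = 1 - 0.8728 = 0.1272 bits/use


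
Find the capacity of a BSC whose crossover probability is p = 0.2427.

For BSC with error probability p:
C = 1 - H(p) where H(p) is binary entropy
H(0.2427) = -0.2427 × log₂(0.2427) - 0.7573 × log₂(0.7573)
H(p) = 0.7995
C = 1 - 0.7995 = 0.2005 bits/use


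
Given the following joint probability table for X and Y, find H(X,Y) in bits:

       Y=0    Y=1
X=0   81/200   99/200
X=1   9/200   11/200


H(X,Y) = -Σ p(x,y) log₂ p(x,y)
  p(0,0)=81/200: -0.4050 × log₂(0.4050) = 0.5281
  p(0,1)=99/200: -0.4950 × log₂(0.4950) = 0.5022
  p(1,0)=9/200: -0.0450 × log₂(0.0450) = 0.2013
  p(1,1)=11/200: -0.0550 × log₂(0.0550) = 0.2301
H(X,Y) = 1.4618 bits


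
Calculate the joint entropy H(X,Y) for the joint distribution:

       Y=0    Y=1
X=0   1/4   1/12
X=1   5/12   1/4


H(X,Y) = -Σ p(x,y) log₂ p(x,y)
  p(0,0)=1/4: -0.2500 × log₂(0.2500) = 0.5000
  p(0,1)=1/12: -0.0833 × log₂(0.0833) = 0.2987
  p(1,0)=5/12: -0.4167 × log₂(0.4167) = 0.5263
  p(1,1)=1/4: -0.2500 × log₂(0.2500) = 0.5000
H(X,Y) = 1.8250 bits


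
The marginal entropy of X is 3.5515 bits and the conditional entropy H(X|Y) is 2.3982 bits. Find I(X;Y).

I(X;Y) = H(X) - H(X|Y)
I(X;Y) = 3.5515 - 2.3982 = 1.1533 bits


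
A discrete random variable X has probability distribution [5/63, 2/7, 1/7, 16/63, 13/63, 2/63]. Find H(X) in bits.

H(X) = -Σ p(x) log₂ p(x)
  -5/63 × log₂(5/63) = 0.2901
  -2/7 × log₂(2/7) = 0.5164
  -1/7 × log₂(1/7) = 0.4011
  -16/63 × log₂(16/63) = 0.5022
  -13/63 × log₂(13/63) = 0.4698
  -2/63 × log₂(2/63) = 0.1580
H(X) = 2.3375 bits


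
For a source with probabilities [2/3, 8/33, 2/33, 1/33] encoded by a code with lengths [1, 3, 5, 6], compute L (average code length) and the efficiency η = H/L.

Average length L = Σ p_i × l_i = 1.8788 bits
Entropy H = 1.2836 bits
Efficiency η = H/L × 100% = 68.32%


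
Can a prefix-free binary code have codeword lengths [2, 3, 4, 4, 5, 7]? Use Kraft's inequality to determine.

Kraft inequality: Σ 2^(-l_i) ≤ 1 for prefix-free code
Calculating: 2^(-2) + 2^(-3) + 2^(-4) + 2^(-4) + 2^(-5) + 2^(-7)
= 0.25 + 0.125 + 0.0625 + 0.0625 + 0.03125 + 0.0078125
= 0.5391
Since 0.5391 ≤ 1, prefix-free code exists


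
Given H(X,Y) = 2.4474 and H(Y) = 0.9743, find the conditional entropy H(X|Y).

Chain rule: H(X,Y) = H(X|Y) + H(Y)
H(X|Y) = H(X,Y) - H(Y) = 2.4474 - 0.9743 = 1.4731 bits


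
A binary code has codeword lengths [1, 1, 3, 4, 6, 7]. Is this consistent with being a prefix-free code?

Kraft inequality: Σ 2^(-l_i) ≤ 1 for prefix-free code
Calculating: 2^(-1) + 2^(-1) + 2^(-3) + 2^(-4) + 2^(-6) + 2^(-7)
= 0.5 + 0.5 + 0.125 + 0.0625 + 0.015625 + 0.0078125
= 1.2109
Since 1.2109 > 1, prefix-free code does not exist


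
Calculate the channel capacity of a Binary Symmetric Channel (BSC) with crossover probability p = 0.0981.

For BSC with error probability p:
C = 1 - H(p) where H(p) is binary entropy
H(0.0981) = -0.0981 × log₂(0.0981) - 0.9019 × log₂(0.9019)
H(p) = 0.4629
C = 1 - 0.4629 = 0.5371 bits/use


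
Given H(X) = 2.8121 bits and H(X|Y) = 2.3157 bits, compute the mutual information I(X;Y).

I(X;Y) = H(X) - H(X|Y)
I(X;Y) = 2.8121 - 2.3157 = 0.4964 bits


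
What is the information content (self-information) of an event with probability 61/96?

Information content I(x) = -log₂(p(x))
I = -log₂(61/96) = -log₂(0.6354)
I = 0.6542 bits


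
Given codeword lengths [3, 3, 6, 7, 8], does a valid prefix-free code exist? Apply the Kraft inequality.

Kraft inequality: Σ 2^(-l_i) ≤ 1 for prefix-free code
Calculating: 2^(-3) + 2^(-3) + 2^(-6) + 2^(-7) + 2^(-8)
= 0.125 + 0.125 + 0.015625 + 0.0078125 + 0.00390625
= 0.2773
Since 0.2773 ≤ 1, prefix-free code exists


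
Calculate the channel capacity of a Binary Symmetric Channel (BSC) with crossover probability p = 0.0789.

For BSC with error probability p:
C = 1 - H(p) where H(p) is binary entropy
H(0.0789) = -0.0789 × log₂(0.0789) - 0.9211 × log₂(0.9211)
H(p) = 0.3983
C = 1 - 0.3983 = 0.6017 bits/use


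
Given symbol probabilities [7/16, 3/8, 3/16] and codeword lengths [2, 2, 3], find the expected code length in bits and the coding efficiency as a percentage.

Average length L = Σ p_i × l_i = 2.1875 bits
Entropy H = 1.5052 bits
Efficiency η = H/L × 100% = 68.81%


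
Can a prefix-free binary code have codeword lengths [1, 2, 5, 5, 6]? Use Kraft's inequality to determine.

Kraft inequality: Σ 2^(-l_i) ≤ 1 for prefix-free code
Calculating: 2^(-1) + 2^(-2) + 2^(-5) + 2^(-5) + 2^(-6)
= 0.5 + 0.25 + 0.03125 + 0.03125 + 0.015625
= 0.8281
Since 0.8281 ≤ 1, prefix-free code exists


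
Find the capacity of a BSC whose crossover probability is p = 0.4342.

For BSC with error probability p:
C = 1 - H(p) where H(p) is binary entropy
H(0.4342) = -0.4342 × log₂(0.4342) - 0.5658 × log₂(0.5658)
H(p) = 0.9875
C = 1 - 0.9875 = 0.0125 bits/use


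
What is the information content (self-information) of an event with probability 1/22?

Information content I(x) = -log₂(p(x))
I = -log₂(1/22) = -log₂(0.0455)
I = 4.4594 bits


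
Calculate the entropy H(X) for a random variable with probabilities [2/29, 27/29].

H(X) = -Σ p(x) log₂ p(x)
  -2/29 × log₂(2/29) = 0.2661
  -27/29 × log₂(27/29) = 0.0960
H(X) = 0.3621 bits


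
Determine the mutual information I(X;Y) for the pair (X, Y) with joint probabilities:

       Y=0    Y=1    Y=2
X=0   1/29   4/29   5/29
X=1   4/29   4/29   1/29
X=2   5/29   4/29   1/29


H(X) = 1.5832, H(Y) = 1.5514, H(X,Y) = 2.9539
I(X;Y) = H(X) + H(Y) - H(X,Y) = 0.1808 bits


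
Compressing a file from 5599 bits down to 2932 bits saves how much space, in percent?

Space savings = (1 - Compressed/Original) × 100%
= (1 - 2932/5599) × 100%
= 47.63%


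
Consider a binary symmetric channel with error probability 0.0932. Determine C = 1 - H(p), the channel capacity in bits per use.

For BSC with error probability p:
C = 1 - H(p) where H(p) is binary entropy
H(0.0932) = -0.0932 × log₂(0.0932) - 0.9068 × log₂(0.9068)
H(p) = 0.4471
C = 1 - 0.4471 = 0.5529 bits/use


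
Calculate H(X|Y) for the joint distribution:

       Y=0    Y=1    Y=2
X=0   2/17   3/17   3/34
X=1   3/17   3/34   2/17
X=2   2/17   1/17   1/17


H(X|Y) = Σ_y p(y) H(X|Y=y)
  p(Y=0) = 7/17, H(X|Y=0) = 1.5567
  p(Y=1) = 11/34, H(X|Y=1) = 1.4354
  p(Y=2) = 9/34, H(X|Y=2) = 1.5305
H(X|Y) = 0.4118×1.5567 + 0.3235×1.4354 + 0.2647×1.5305 = 1.5105 bits


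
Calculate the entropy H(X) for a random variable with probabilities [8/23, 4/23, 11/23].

H(X) = -Σ p(x) log₂ p(x)
  -8/23 × log₂(8/23) = 0.5299
  -4/23 × log₂(4/23) = 0.4389
  -11/23 × log₂(11/23) = 0.5089
H(X) = 1.4777 bits


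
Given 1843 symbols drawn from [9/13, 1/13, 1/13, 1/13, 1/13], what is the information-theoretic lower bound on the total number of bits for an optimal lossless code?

Entropy H = 1.5059 bits/symbol
Minimum bits = H × n = 1.5059 × 1843
= 2775.33 bits


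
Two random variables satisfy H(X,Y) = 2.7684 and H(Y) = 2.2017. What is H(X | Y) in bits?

Chain rule: H(X,Y) = H(X|Y) + H(Y)
H(X|Y) = H(X,Y) - H(Y) = 2.7684 - 2.2017 = 0.5667 bits


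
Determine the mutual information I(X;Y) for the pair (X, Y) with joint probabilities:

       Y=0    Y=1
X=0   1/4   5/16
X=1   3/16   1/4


H(X) = 0.9887, H(Y) = 0.9887, H(X,Y) = 1.9772
I(X;Y) = H(X) + H(Y) - H(X,Y) = 0.0002 bits


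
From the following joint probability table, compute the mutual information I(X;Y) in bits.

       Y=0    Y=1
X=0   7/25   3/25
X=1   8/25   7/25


H(X) = 0.9710, H(Y) = 0.9710, H(X,Y) = 1.9215
I(X;Y) = H(X) + H(Y) - H(X,Y) = 0.0204 bits


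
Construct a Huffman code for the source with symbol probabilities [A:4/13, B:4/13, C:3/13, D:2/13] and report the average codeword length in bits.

Huffman tree construction:
Combine smallest probabilities repeatedly
Resulting codes:
  A: 10 (length 2)
  B: 11 (length 2)
  C: 01 (length 2)
  D: 00 (length 2)
Average length = Σ p(s) × length(s) = 2.0000 bits


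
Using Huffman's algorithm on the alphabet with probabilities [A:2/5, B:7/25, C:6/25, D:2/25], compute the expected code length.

Huffman tree construction:
Combine smallest probabilities repeatedly
Resulting codes:
  A: 0 (length 1)
  B: 10 (length 2)
  C: 111 (length 3)
  D: 110 (length 3)
Average length = Σ p(s) × length(s) = 1.9200 bits


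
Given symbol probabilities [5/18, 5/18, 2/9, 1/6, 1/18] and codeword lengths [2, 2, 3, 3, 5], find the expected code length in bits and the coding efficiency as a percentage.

Average length L = Σ p_i × l_i = 2.5556 bits
Entropy H = 2.1714 bits
Efficiency η = H/L × 100% = 84.97%


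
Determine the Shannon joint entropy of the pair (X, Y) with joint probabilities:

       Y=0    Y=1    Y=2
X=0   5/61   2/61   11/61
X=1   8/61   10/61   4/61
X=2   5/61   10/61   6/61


H(X,Y) = -Σ p(x,y) log₂ p(x,y)
  p(0,0)=5/61: -0.0820 × log₂(0.0820) = 0.2958
  p(0,1)=2/61: -0.0328 × log₂(0.0328) = 0.1617
  p(0,2)=11/61: -0.1803 × log₂(0.1803) = 0.4456
  p(1,0)=8/61: -0.1311 × log₂(0.1311) = 0.3844
  p(1,1)=10/61: -0.1639 × log₂(0.1639) = 0.4277
  p(1,2)=4/61: -0.0656 × log₂(0.0656) = 0.2578
  p(2,0)=5/61: -0.0820 × log₂(0.0820) = 0.2958
  p(2,1)=10/61: -0.1639 × log₂(0.1639) = 0.4277
  p(2,2)=6/61: -0.0984 × log₂(0.0984) = 0.3291
H(X,Y) = 3.0255 bits


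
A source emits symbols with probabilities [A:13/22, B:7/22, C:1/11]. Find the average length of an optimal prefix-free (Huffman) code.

Huffman tree construction:
Combine smallest probabilities repeatedly
Resulting codes:
  A: 1 (length 1)
  B: 01 (length 2)
  C: 00 (length 2)
Average length = Σ p(s) × length(s) = 1.4091 bits


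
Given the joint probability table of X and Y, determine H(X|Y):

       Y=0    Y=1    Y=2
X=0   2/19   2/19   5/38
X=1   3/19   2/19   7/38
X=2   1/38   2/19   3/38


H(X|Y) = Σ_y p(y) H(X|Y=y)
  p(Y=0) = 11/38, H(X|Y=0) = 1.3222
  p(Y=1) = 6/19, H(X|Y=1) = 1.5850
  p(Y=2) = 15/38, H(X|Y=2) = 1.5058
H(X|Y) = 0.2895×1.3222 + 0.3158×1.5850 + 0.3947×1.5058 = 1.4777 bits


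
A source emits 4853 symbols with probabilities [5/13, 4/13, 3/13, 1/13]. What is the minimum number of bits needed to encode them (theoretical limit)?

Entropy H = 1.8262 bits/symbol
Minimum bits = H × n = 1.8262 × 4853
= 8862.77 bits


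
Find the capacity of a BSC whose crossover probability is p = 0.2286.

For BSC with error probability p:
C = 1 - H(p) where H(p) is binary entropy
H(0.2286) = -0.2286 × log₂(0.2286) - 0.7714 × log₂(0.7714)
H(p) = 0.7756
C = 1 - 0.7756 = 0.2244 bits/use


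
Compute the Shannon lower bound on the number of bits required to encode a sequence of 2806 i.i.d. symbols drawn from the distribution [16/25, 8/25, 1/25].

Entropy H = 1.1239 bits/symbol
Minimum bits = H × n = 1.1239 × 2806
= 3153.54 bits


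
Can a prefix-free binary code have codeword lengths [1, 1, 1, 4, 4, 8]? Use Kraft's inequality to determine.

Kraft inequality: Σ 2^(-l_i) ≤ 1 for prefix-free code
Calculating: 2^(-1) + 2^(-1) + 2^(-1) + 2^(-4) + 2^(-4) + 2^(-8)
= 0.5 + 0.5 + 0.5 + 0.0625 + 0.0625 + 0.00390625
= 1.6289
Since 1.6289 > 1, prefix-free code does not exist


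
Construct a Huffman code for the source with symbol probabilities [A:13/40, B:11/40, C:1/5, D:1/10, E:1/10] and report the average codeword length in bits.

Huffman tree construction:
Combine smallest probabilities repeatedly
Resulting codes:
  A: 11 (length 2)
  B: 10 (length 2)
  C: 00 (length 2)
  D: 010 (length 3)
  E: 011 (length 3)
Average length = Σ p(s) × length(s) = 2.2000 bits


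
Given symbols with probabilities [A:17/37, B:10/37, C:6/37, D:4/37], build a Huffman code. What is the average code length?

Huffman tree construction:
Combine smallest probabilities repeatedly
Resulting codes:
  A: 0 (length 1)
  B: 10 (length 2)
  C: 111 (length 3)
  D: 110 (length 3)
Average length = Σ p(s) × length(s) = 1.8108 bits


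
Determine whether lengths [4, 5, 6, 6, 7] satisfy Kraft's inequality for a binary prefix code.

Kraft inequality: Σ 2^(-l_i) ≤ 1 for prefix-free code
Calculating: 2^(-4) + 2^(-5) + 2^(-6) + 2^(-6) + 2^(-7)
= 0.0625 + 0.03125 + 0.015625 + 0.015625 + 0.0078125
= 0.1328
Since 0.1328 ≤ 1, prefix-free code exists


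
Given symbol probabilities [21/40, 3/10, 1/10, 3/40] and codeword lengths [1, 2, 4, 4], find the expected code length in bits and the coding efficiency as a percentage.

Average length L = Σ p_i × l_i = 1.8250 bits
Entropy H = 1.6216 bits
Efficiency η = H/L × 100% = 88.85%


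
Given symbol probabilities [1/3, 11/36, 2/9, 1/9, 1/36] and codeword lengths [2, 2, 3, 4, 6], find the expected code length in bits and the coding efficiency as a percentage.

Average length L = Σ p_i × l_i = 2.5556 bits
Entropy H = 2.0290 bits
Efficiency η = H/L × 100% = 79.40%


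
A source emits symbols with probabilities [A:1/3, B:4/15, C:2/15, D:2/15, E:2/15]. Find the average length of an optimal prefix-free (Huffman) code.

Huffman tree construction:
Combine smallest probabilities repeatedly
Resulting codes:
  A: 11 (length 2)
  B: 01 (length 2)
  C: 100 (length 3)
  D: 101 (length 3)
  E: 00 (length 2)
Average length = Σ p(s) × length(s) = 2.2667 bits


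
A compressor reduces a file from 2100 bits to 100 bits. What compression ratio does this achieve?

Compression ratio = Original / Compressed
= 2100 / 100 = 21.00:1


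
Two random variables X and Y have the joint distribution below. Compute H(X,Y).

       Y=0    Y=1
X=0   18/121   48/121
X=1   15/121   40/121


H(X,Y) = -Σ p(x,y) log₂ p(x,y)
  p(0,0)=18/121: -0.1488 × log₂(0.1488) = 0.4089
  p(0,1)=48/121: -0.3967 × log₂(0.3967) = 0.5292
  p(1,0)=15/121: -0.1240 × log₂(0.1240) = 0.3734
  p(1,1)=40/121: -0.3306 × log₂(0.3306) = 0.5279
H(X,Y) = 1.8394 bits


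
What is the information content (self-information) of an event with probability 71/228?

Information content I(x) = -log₂(p(x))
I = -log₂(71/228) = -log₂(0.3114)
I = 1.6831 bits


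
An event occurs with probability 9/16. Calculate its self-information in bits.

Information content I(x) = -log₂(p(x))
I = -log₂(9/16) = -log₂(0.5625)
I = 0.8301 bits


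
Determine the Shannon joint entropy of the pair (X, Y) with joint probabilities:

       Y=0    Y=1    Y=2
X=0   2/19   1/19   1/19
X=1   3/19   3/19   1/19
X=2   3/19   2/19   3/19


H(X,Y) = -Σ p(x,y) log₂ p(x,y)
  p(0,0)=2/19: -0.1053 × log₂(0.1053) = 0.3419
  p(0,1)=1/19: -0.0526 × log₂(0.0526) = 0.2236
  p(0,2)=1/19: -0.0526 × log₂(0.0526) = 0.2236
  p(1,0)=3/19: -0.1579 × log₂(0.1579) = 0.4205
  p(1,1)=3/19: -0.1579 × log₂(0.1579) = 0.4205
  p(1,2)=1/19: -0.0526 × log₂(0.0526) = 0.2236
  p(2,0)=3/19: -0.1579 × log₂(0.1579) = 0.4205
  p(2,1)=2/19: -0.1053 × log₂(0.1053) = 0.3419
  p(2,2)=3/19: -0.1579 × log₂(0.1579) = 0.4205
H(X,Y) = 3.0364 bits


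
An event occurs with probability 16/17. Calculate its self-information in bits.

Information content I(x) = -log₂(p(x))
I = -log₂(16/17) = -log₂(0.9412)
I = 0.0875 bits
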